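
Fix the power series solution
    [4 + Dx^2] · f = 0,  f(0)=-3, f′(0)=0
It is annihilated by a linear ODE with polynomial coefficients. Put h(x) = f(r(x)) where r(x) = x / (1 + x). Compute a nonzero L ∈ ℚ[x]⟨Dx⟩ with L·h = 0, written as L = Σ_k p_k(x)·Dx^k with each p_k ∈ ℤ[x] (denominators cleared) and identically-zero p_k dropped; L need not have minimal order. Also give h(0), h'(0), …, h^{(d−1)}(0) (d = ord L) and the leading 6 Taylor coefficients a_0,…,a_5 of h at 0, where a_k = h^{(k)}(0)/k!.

L = 4 + (2 + 6·x + 6·x^2 + 2·x^3)·Dx + (1 + 4·x + 6·x^2 + 4·x^3 + x^4)·Dx^2  (order 2).
h: a_k = -3, 0, 6, -12, 16, -16, …
ICs: h(0) = -3, h′(0) = 0.

f: a_k = -3, 0, 6, 0, -2, 0, …
L₀ from L_f via x↦r, Dx↦r'^{-1}Dx.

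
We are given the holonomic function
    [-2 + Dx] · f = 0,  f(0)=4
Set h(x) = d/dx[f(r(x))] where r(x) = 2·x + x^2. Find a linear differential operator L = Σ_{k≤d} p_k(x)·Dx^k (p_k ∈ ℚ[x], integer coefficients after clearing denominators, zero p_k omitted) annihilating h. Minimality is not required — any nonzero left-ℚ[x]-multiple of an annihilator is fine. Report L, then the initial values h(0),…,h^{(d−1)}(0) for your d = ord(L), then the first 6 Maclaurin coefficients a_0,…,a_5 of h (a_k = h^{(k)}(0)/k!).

f: a_k = 4, 8, 8, 16/3, 8/3, 16/15, …
h₀=f(r): pull back L_f along r ⇒ L₀.
h₀' ⇒ L via d/dx closure of L₀.
L = (5 + 8·x + 4·x^2) + (-1 - x)·Dx  (order 1).
h: a_k = 16, 80, 224, 1376/3, 2272/3, 15968/15, …
ICs: h(0) = 16.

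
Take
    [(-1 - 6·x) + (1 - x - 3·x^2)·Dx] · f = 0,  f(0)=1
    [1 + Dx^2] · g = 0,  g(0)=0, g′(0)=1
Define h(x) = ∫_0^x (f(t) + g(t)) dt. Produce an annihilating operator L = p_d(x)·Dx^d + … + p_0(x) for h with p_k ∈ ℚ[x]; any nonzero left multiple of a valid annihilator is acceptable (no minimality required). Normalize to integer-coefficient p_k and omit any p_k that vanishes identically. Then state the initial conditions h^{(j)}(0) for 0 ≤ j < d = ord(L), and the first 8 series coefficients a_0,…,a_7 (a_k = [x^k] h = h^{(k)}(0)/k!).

L = (43 + 292·x + 307·x^2 + 624·x^3 + 45·x^4 + 54·x^5)·Dx + (-9 - 7·x - 6·x^2 + 91·x^3 + 144·x^4 + 27·x^5 + 27·x^6)·Dx^2 + (43 + 292·x + 307·x^2 + 624·x^3 + 45·x^4 + 54·x^5)·Dx^3 + (-9 - 7·x - 6·x^2 + 91·x^3 + 144·x^4 + 27·x^5 + 27·x^6)·Dx^4  (order 4).
h: a_k = 0, 1, 1, 4/3, 41/24, 19/5, 4801/720, 97/7, …
ICs: h(0) = 0, h′(0) = 1, h′′(0) = 2, h′′′(0) = 8.

f: a_k = 1, 1, 4, 7, 19, 40, 97, 217, …
g: a_k = 0, 1, 0, -1/6, 0, 1/120, 0, -1/5040, …
Sum ⇒ L₀ = lclm(L_f,L_g) in ℚ(x)⟨Dx⟩.
h=∫₀ˣh₀: take L = L₀·Dx.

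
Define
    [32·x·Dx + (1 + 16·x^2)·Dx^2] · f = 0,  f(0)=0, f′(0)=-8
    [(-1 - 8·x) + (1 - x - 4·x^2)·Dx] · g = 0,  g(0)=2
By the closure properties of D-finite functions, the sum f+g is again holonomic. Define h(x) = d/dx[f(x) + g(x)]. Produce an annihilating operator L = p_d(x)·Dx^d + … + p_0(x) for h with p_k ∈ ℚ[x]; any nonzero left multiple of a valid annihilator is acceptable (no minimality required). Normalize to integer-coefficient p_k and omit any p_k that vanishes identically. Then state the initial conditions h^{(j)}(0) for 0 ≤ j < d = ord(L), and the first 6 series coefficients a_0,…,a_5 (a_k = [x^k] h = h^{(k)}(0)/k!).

f: a_k = 0, -8, 0, 128/3, 0, -2048/5, …
g: a_k = 2, 2, 10, 18, 58, 130, …
f+g: L₀ = lclm(L_f,L_g), ord ≤ 2+1.
h₀' ⇒ L via d/dx closure of L₀.
L = (160 - 640·x - 14848·x^2 - 36864·x^3 - 178176·x^4 - 98304·x^6) + (-43 - 336·x - 16·x^2 - 3072·x^3 - 35072·x^4 - 124928·x^5 - 12288·x^6 - 98304·x^7)·Dx + (5 + 23·x + 272·x^2 + 16·x^3 + 2368·x^4 - 5888·x^5 - 12288·x^6 - 4096·x^7 - 16384·x^8)·Dx^2  (order 2).
h: a_k = -6, 20, 182, 232, -1398, 2172, …
ICs: h(0) = -6, h′(0) = 20.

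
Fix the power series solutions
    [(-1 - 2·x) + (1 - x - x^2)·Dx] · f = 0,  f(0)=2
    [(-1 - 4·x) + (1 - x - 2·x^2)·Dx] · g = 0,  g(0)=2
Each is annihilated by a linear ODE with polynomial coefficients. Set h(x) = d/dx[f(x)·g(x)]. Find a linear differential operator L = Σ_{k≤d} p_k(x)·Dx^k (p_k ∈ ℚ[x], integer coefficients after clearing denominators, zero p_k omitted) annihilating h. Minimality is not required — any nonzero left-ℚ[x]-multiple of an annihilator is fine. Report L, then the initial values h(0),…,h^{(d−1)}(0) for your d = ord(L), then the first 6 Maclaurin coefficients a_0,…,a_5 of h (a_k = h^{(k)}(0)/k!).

L = (12 + 6·x - 36·x^2 - 112·x^3 + 36·x^4 + 180·x^5 + 80·x^6) + (-2 + 21·x^2 - 8·x^3 - 50·x^4 + 3·x^5 + 42·x^6 + 16·x^7)·Dx  (order 1).
h: a_k = 8, 48, 156, 480, 1280, 3288, …
ICs: h(0) = 8.

f: a_k = 2, 2, 4, 6, 10, 16, …
g: a_k = 2, 2, 6, 10, 22, 42, …
Sym-product of L_f,L_g gives L₀ (≤ ord 1).
Differentiate: ansatz ord ≤ ord L₀ ⇒ L.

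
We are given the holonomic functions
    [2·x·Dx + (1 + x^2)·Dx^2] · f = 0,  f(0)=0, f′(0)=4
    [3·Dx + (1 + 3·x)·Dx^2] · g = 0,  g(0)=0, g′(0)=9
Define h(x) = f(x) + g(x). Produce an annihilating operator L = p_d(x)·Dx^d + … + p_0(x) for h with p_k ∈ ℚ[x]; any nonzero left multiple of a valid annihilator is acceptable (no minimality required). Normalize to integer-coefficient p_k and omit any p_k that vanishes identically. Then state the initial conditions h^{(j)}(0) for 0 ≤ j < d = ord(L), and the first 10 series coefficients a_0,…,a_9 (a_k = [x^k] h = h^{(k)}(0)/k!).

L = (-6 - 54·x + 18·x^2 + 18·x^3)·Dx + (-20 - 12·x - 48·x^2 + 36·x^3 + 36·x^4)·Dx^2 + (-3 - 7·x + 6·x^2 + 2·x^3 + 9·x^4 + 9·x^5)·Dx^3  (order 3).
h: a_k = 0, 13, -27/2, 77/3, -243/4, 733/5, -729/2, 6557/7, -19683/8, 59053/9, …
ICs: h(0) = 0, h′(0) = 13, h′′(0) = -27.

f: a_k = 0, 4, 0, -4/3, 0, 4/5, 0, -4/7, 0, 4/9, …
g: a_k = 0, 9, -27/2, 27, -243/4, 729/5, -729/2, 6561/7, -19683/8, 6561, …
Weyl lclm of L_f,L_g ⇒ L₀ (ord ≤ 4).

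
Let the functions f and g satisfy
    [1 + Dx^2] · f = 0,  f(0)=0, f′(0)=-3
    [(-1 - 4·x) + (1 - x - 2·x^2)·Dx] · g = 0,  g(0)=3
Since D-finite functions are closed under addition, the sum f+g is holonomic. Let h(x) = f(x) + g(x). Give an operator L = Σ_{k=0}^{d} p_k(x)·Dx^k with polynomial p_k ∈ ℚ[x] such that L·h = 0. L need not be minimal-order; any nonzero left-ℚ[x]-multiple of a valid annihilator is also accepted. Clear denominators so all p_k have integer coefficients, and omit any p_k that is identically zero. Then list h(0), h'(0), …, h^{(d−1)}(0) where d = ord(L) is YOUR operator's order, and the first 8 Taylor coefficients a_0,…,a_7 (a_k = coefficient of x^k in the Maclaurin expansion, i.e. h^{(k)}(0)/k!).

f: a_k = 0, -3, 0, 1/2, 0, -1/40, 0, 1/1680, …
g: a_k = 3, 3, 9, 15, 33, 63, 129, 255, …
L₀ := lclm(L_f,L_g); ord L₀ ≤ 2+1.
L = (-31 - 146·x - 133·x^2 - 184·x^3 - 20·x^4 - 16·x^5) + (7 + 3·x - 3·x^2 - 37·x^3 - 42·x^4 - 12·x^5 - 8·x^6)·Dx + (-31 - 146·x - 133·x^2 - 184·x^3 - 20·x^4 - 16·x^5)·Dx^2 + (7 + 3·x - 3·x^2 - 37·x^3 - 42·x^4 - 12·x^5 - 8·x^6)·Dx^3  (order 3).
h: a_k = 3, 0, 9, 31/2, 33, 2519/40, 129, 428401/1680, …
ICs: h(0) = 3, h′(0) = 0, h′′(0) = 18.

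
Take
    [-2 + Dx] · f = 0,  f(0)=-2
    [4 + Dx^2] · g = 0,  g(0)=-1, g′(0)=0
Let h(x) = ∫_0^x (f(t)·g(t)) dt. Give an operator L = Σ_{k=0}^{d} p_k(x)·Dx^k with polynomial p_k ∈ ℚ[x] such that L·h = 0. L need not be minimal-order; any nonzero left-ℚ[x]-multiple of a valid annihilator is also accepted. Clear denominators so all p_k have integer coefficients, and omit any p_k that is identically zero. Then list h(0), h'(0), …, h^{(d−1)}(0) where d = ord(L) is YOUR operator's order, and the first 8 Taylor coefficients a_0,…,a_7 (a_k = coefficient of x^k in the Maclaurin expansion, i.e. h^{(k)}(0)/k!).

f: a_k = -2, -4, -4, -8/3, -4/3, -8/15, -8/45, -16/315, …
g: a_k = -1, 0, 2, 0, -2/3, 0, 4/45, 0, …
L₀ := L_f ⊗_s L_g (sym. prod.), ord ≤ 2.
∫: right-multiply L₀ by Dx.
L = 8·Dx - 4·Dx^2 + Dx^3  (order 3).
h: a_k = 0, 2, 2, 0, -4/3, -16/15, -16/45, 0, …
ICs: h(0) = 0, h′(0) = 2, h′′(0) = 4.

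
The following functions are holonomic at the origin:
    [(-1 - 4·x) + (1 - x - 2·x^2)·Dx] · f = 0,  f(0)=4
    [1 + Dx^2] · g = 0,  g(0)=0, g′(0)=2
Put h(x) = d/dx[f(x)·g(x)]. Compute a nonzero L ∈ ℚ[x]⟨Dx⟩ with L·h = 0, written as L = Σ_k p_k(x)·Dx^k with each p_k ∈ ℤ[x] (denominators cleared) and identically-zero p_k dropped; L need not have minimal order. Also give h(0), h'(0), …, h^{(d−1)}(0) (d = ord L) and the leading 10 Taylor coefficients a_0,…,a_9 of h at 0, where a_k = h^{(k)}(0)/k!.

L = (31 - 2·x - 3·x^2 + 4·x^3 + 4·x^4) + (10 + 42·x + 12·x^2 + 16·x^3)·Dx + (-3 + 2·x + 5·x^2 + 4·x^3 + 4·x^4)·Dx^2  (order 2).
h: a_k = 8, 16, 68, 464/3, 1261/3, 4842/5, 41521/18, 1643876/315, 59484889/5040, 118664425/4536, …
ICs: h(0) = 8, h′(0) = 16.

f: a_k = 4, 4, 12, 20, 44, 84, 172, 340, 684, 1364, …
g: a_k = 0, 2, 0, -1/3, 0, 1/60, 0, -1/2520, 0, 1/181440, …
Product ⇒ symmetric product L₀, ord ≤ 2.
Differentiate: ansatz ord ≤ ord L₀ ⇒ L.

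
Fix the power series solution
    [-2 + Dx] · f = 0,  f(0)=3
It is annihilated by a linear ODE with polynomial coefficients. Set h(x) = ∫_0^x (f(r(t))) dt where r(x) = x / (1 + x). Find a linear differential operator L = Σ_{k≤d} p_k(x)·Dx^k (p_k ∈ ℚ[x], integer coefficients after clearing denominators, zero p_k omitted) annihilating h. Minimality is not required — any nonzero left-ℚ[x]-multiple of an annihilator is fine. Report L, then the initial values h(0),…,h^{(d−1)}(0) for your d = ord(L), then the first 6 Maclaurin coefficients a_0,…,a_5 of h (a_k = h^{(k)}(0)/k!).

L = -2·Dx + (1 + 2·x + x^2)·Dx^2  (order 2).
h: a_k = 0, 3, 3, 0, -1/2, 2/5, …
ICs: h(0) = 0, h′(0) = 3.

f: a_k = 3, 6, 6, 4, 2, 4/5, …
L₀ from L_f via x↦r, Dx↦r'^{-1}Dx.
h=∫₀ˣh₀: take L = L₀·Dx.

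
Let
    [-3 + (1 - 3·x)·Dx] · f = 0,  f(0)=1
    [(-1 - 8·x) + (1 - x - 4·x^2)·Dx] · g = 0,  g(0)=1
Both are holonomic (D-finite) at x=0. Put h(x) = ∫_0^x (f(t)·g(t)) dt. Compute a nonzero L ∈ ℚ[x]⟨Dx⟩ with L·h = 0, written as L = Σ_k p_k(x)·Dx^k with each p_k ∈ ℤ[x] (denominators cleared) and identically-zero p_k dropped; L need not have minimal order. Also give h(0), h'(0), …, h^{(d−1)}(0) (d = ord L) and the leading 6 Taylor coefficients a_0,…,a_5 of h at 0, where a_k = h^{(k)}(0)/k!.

f: a_k = 1, 3, 9, 27, 81, 243, …
g: a_k = 1, 1, 5, 9, 29, 65, …
Sym-product of L_f,L_g gives L₀ (≤ ord 1).
h=∫h₀ ⇒ L = L₀·Dx.
L = (-4 - 2·x + 36·x^2)·Dx + (1 - 4·x - x^2 + 12·x^3)·Dx^2  (order 2).
h: a_k = 0, 1, 2, 17/3, 15, 209/5, …
ICs: h(0) = 0, h′(0) = 1.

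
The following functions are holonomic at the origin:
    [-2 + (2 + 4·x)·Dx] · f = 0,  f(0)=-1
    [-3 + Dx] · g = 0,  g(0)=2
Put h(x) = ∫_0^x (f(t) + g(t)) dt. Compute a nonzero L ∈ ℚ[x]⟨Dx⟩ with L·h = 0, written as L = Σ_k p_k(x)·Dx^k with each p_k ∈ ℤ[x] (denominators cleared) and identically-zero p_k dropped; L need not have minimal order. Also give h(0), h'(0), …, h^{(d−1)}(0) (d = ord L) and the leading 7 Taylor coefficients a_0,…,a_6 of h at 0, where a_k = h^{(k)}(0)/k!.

f: a_k = -1, -1, 1/2, -1/2, 5/8, -7/8, 21/16, …
g: a_k = 2, 6, 9, 9, 27/4, 81/20, 81/40, …
Sum ⇒ L₀ = lclm(L_f,L_g) in ℚ(x)⟨Dx⟩.
h=∫h₀ ⇒ L = L₀·Dx.
L = (6 + 9·x)·Dx + (-5 - 18·x - 18·x^2)·Dx^2 + (1 + 5·x + 6·x^2)·Dx^3  (order 3).
h: a_k = 0, 1, 5/2, 19/6, 17/8, 59/40, 127/240, …
ICs: h(0) = 0, h′(0) = 1, h′′(0) = 5.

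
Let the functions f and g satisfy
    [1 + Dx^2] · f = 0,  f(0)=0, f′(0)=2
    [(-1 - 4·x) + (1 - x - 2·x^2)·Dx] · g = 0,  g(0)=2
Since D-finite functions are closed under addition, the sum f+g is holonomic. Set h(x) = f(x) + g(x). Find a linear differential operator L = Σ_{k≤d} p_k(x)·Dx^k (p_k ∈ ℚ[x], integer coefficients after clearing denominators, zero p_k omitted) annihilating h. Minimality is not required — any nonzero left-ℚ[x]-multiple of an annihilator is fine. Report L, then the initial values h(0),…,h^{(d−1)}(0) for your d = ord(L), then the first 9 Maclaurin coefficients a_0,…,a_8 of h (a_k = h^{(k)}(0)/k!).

L = (-31 - 146·x - 133·x^2 - 184·x^3 - 20·x^4 - 16·x^5) + (7 + 3·x - 3·x^2 - 37·x^3 - 42·x^4 - 12·x^5 - 8·x^6)·Dx + (-31 - 146·x - 133·x^2 - 184·x^3 - 20·x^4 - 16·x^5)·Dx^2 + (7 + 3·x - 3·x^2 - 37·x^3 - 42·x^4 - 12·x^5 - 8·x^6)·Dx^3  (order 3).
h: a_k = 2, 4, 6, 29/3, 22, 2521/60, 86, 428399/2520, 342, …
ICs: h(0) = 2, h′(0) = 4, h′′(0) = 12.

f: a_k = 0, 2, 0, -1/3, 0, 1/60, 0, -1/2520, 0, …
g: a_k = 2, 2, 6, 10, 22, 42, 86, 170, 342, …
L₀ := lclm(L_f,L_g); ord L₀ ≤ 2+1.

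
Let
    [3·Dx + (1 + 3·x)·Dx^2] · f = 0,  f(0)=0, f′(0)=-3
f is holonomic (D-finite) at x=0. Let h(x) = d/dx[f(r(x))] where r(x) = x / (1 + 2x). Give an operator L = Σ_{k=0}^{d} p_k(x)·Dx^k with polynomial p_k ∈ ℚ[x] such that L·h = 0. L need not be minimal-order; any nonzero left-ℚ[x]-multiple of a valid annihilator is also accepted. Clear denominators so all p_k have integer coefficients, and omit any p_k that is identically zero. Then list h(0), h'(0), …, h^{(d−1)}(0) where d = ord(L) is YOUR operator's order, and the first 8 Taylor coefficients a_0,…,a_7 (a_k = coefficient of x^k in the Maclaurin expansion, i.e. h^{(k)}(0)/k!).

L = (7 + 20·x) + (1 + 7·x + 10·x^2)·Dx  (order 1).
h: a_k = -3, 21, -117, 609, -3093, 15561, -77997, 390369, …
ICs: h(0) = -3.

f: a_k = 0, -3, 9/2, -9, 81/4, -243/5, 243/2, -2187/7, …
Change of var in L_f (x↦r) gives L₀.
Derive L from L₀ (diff closure).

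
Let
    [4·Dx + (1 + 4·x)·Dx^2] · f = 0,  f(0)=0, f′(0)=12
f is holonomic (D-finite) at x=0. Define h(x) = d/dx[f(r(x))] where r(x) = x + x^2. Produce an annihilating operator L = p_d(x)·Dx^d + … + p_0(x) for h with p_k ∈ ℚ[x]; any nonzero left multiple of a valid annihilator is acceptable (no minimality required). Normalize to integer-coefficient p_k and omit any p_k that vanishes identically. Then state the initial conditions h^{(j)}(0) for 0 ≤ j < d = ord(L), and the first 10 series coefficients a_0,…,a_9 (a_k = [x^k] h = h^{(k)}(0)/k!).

f: a_k = 0, 12, -24, 64, -192, 3072/5, -2048, 49152/7, -24576, 262144/3, …
Substitute x→r, Dx→(1/r')Dx; clear ⇒ L₀.
Derive L from L₀ (diff closure).
L = 2 + (1 + 2·x)·Dx  (order 1).
h: a_k = 12, -24, 48, -96, 192, -384, 768, -1536, 3072, -6144, …
ICs: h(0) = 12.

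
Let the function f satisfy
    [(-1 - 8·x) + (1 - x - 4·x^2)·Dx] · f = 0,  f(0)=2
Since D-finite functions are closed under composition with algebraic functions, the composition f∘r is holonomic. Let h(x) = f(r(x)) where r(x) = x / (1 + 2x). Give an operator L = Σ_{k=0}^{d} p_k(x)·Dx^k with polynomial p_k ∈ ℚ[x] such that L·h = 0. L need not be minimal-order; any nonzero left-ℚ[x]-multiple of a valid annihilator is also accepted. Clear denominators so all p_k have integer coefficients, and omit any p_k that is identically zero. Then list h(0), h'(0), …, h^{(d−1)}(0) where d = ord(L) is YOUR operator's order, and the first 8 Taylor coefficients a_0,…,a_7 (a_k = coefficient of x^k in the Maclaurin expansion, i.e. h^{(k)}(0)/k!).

L = (1 + 10·x) + (-1 - 5·x - 4·x^2 + 4·x^3)·Dx  (order 1).
h: a_k = 2, 2, 6, -14, 54, -190, 678, -2414, …
ICs: h(0) = 2.

f: a_k = 2, 2, 10, 18, 58, 130, 362, 882, …
f∘r: x↦r, Dx↦Dx/r' in L_f ⇒ L₀.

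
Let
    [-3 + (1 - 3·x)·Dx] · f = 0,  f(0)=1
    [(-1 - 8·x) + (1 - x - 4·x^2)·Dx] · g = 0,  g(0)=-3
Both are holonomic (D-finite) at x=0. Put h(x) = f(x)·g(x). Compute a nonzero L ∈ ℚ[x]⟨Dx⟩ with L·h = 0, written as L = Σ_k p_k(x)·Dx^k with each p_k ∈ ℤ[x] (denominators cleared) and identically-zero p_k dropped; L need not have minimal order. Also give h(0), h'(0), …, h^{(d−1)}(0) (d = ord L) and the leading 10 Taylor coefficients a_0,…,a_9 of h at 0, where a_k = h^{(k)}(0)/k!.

L = (-4 - 2·x + 36·x^2) + (1 - 4·x - x^2 + 12·x^3)·Dx  (order 1).
h: a_k = -3, -12, -51, -180, -627, -2076, -6771, -21636, -68403, -213996, …
ICs: h(0) = -3.

f: a_k = 1, 3, 9, 27, 81, 243, 729, 2187, 6561, 19683, …
g: a_k = -3, -3, -15, -27, -87, -195, -543, -1323, -3495, -8787, …
Sym-product of L_f,L_g gives L₀ (≤ ord 1).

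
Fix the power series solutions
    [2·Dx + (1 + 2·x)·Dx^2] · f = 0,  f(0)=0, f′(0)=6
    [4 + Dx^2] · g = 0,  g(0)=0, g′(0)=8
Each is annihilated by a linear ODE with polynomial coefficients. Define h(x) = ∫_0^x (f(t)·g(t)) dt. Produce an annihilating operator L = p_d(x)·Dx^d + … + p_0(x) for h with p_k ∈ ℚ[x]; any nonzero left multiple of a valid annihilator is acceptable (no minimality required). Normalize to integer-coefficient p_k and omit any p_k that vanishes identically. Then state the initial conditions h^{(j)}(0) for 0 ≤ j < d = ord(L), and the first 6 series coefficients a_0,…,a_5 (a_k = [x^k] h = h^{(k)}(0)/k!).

f: a_k = 0, 6, -6, 8, -12, 96/5, …
g: a_k = 0, 8, 0, -16/3, 0, 16/15, …
Product ⇒ symmetric product L₀, ord ≤ 4.
∫: right-multiply L₀ by Dx.
L = (-48 + 192·x + 1216·x^2 + 2048·x^3 + 1024·x^4)·Dx + (32 + 320·x + 768·x^2 + 512·x^3)·Dx^2 + (160·x + 672·x^2 + 1024·x^3 + 512·x^4)·Dx^3 + (8 + 80·x + 192·x^2 + 128·x^3)·Dx^4 + (3 + 28·x + 92·x^2 + 128·x^3 + 64·x^4)·Dx^5  (order 5).
h: a_k = 0, 0, 0, 16, -12, 32/5, …
ICs: h(0) = 0, h′(0) = 0, h′′(0) = 0, h′′′(0) = 96, h′′′′(0) = -288.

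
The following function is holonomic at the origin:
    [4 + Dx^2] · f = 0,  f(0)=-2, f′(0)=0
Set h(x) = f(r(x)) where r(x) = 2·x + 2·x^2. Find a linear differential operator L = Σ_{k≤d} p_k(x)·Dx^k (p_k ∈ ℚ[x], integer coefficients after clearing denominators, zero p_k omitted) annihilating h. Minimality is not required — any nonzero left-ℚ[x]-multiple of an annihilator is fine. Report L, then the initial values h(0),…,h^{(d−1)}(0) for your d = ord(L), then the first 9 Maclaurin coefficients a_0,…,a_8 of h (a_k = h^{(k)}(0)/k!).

f: a_k = -2, 0, 4, 0, -4/3, 0, 8/45, 0, -4/315, …
L₀ from L_f via x↦r, Dx↦r'^{-1}Dx.
L = (16 + 96·x + 192·x^2 + 128·x^3) - 2·Dx + (1 + 2·x)·Dx^2  (order 2).
h: a_k = -2, 0, 16, 32, -16/3, -256/3, -5248/45, -256/15, 46016/315, …
ICs: h(0) = -2, h′(0) = 0.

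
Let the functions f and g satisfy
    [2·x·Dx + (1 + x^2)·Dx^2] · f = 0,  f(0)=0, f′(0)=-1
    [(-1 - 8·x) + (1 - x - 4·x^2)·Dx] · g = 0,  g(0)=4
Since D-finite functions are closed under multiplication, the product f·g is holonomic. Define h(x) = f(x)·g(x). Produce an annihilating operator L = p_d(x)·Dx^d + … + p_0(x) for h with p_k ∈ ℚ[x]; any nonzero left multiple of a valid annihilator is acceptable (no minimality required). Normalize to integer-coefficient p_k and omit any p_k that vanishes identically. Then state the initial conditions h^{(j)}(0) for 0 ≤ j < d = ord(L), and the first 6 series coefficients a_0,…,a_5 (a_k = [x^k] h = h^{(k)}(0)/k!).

L = (8 + 2·x + 24·x^2) + (2 + 14·x + 4·x^2 + 24·x^3)·Dx + (-1 + x + 3·x^2 + x^3 + 4·x^4)·Dx^2  (order 2).
h: a_k = 0, -4, -4, -56/3, -104/3, -1652/15, …
ICs: h(0) = 0, h′(0) = -4.

f: a_k = 0, -1, 0, 1/3, 0, -1/5, …
g: a_k = 4, 4, 20, 36, 116, 260, …
Product ⇒ symmetric product L₀, ord ≤ 2.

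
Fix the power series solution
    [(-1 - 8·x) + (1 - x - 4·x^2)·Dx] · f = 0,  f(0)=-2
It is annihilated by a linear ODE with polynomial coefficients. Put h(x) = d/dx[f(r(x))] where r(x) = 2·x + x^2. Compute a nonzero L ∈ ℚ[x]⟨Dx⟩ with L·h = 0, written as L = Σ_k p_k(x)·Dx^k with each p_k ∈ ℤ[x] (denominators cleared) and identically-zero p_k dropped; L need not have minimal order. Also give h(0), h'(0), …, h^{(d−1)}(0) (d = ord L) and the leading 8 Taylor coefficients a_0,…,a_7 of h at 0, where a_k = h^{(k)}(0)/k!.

L = (21 + 150·x + 987·x^2 + 2192·x^3 + 2148·x^4 + 960·x^5 + 160·x^6) + (-1 - 15·x + 27·x^2 + 345·x^3 + 700·x^4 + 588·x^5 + 224·x^6 + 32·x^7)·Dx  (order 1).
h: a_k = -4, -84, -552, -4616, -30620, -209868, -1352848, -8670032, …
ICs: h(0) = -4.

f: a_k = -2, -2, -10, -18, -58, -130, -362, -882, …
Change of var in L_f (x↦r) gives L₀.
Derive L from L₀ (diff closure).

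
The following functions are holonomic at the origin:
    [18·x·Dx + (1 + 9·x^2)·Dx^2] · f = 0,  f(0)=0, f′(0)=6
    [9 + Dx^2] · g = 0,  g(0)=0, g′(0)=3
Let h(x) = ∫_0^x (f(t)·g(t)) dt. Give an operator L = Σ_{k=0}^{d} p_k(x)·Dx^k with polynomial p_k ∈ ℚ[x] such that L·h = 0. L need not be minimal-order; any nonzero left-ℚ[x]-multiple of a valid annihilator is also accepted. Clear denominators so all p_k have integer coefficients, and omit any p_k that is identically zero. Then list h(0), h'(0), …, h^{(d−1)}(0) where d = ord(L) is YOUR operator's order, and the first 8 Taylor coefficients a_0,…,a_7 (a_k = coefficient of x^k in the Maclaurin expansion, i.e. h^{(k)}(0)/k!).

f: a_k = 0, 6, 0, -18, 0, 486/5, 0, -4374/7, …
g: a_k = 0, 3, 0, -9/2, 0, 81/40, 0, -243/560, …
h₀=f·g: eliminate ⇒ L₀, order ≤ 2·2.
h=∫₀ˣh₀: take L = L₀·Dx.
L = (810 + 18954·x^2 + 72171·x^4 + 236196·x^6 + 531441·x^8)·Dx + (972·x + 14580·x^3 + 78732·x^5 + 236196·x^7)·Dx^2 + (108 + 2592·x^2 + 13122·x^4 + 52488·x^6 + 118098·x^8)·Dx^3 + (108·x + 1620·x^3 + 8748·x^5 + 26244·x^7)·Dx^4 + (2 + 54·x^2 + 567·x^4 + 2916·x^6 + 6561·x^8)·Dx^5  (order 5).
h: a_k = 0, 0, 0, 6, 0, -81/5, 0, 1539/28, …
ICs: h(0) = 0, h′(0) = 0, h′′(0) = 0, h′′′(0) = 36, h′′′′(0) = 0.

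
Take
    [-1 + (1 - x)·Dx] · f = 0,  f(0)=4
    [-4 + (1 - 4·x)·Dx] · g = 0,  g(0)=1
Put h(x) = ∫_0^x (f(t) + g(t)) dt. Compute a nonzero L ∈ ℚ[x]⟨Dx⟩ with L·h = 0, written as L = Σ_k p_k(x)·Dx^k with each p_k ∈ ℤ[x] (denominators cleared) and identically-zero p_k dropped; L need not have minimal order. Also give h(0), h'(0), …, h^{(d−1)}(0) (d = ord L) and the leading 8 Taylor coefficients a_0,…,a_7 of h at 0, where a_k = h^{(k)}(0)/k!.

f: a_k = 4, 4, 4, 4, 4, 4, 4, 4, …
g: a_k = 1, 4, 16, 64, 256, 1024, 4096, 16384, …
h₀=f+g: left-lcm gives L₀, ord ≤ 2.
h=∫₀ˣh₀: take L = L₀·Dx.
L = -8·Dx + (10 - 16·x)·Dx^2 + (-1 + 5·x - 4·x^2)·Dx^3  (order 3).
h: a_k = 0, 5, 4, 20/3, 17, 52, 514/3, 4100/7, …
ICs: h(0) = 0, h′(0) = 5, h′′(0) = 8.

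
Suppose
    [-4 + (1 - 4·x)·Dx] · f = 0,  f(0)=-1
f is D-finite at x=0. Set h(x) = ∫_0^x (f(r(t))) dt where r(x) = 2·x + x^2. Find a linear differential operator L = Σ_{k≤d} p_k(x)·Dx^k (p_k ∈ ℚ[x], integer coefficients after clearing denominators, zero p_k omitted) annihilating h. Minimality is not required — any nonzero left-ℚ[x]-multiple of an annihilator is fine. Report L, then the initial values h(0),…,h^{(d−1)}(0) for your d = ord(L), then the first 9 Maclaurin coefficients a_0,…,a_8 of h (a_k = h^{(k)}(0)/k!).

f: a_k = -1, -4, -16, -64, -256, -1024, -4096, -16384, -65536, …
L₀ from L_f via x↦r, Dx↦r'^{-1}Dx.
Integrate: L := L₀·Dx.
L = (8 + 8·x)·Dx + (-1 + 8·x + 4·x^2)·Dx^2  (order 2).
h: a_k = 0, -1, -4, -68/3, -144, -976, -20672/3, -350272/7, -370944, …
ICs: h(0) = 0, h′(0) = -1.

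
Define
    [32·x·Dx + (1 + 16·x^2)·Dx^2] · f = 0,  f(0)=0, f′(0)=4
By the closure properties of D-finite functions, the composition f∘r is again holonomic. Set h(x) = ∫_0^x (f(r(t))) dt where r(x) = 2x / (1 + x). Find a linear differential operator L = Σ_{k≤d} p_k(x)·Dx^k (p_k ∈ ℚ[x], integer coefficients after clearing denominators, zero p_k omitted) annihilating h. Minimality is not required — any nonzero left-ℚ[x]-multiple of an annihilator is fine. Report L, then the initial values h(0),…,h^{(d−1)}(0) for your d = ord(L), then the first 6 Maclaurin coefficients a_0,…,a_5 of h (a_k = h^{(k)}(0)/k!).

L = (2 + 130·x)·Dx^2 + (1 + 2·x + 65·x^2)·Dx^3  (order 3).
h: a_k = 0, 0, 4, -8/3, -122/3, 504/5, …
ICs: h(0) = 0, h′(0) = 0, h′′(0) = 8.

f: a_k = 0, 4, 0, -64/3, 0, 1024/5, …
Change of var in L_f (x↦r) gives L₀.
∫: right-multiply L₀ by Dx.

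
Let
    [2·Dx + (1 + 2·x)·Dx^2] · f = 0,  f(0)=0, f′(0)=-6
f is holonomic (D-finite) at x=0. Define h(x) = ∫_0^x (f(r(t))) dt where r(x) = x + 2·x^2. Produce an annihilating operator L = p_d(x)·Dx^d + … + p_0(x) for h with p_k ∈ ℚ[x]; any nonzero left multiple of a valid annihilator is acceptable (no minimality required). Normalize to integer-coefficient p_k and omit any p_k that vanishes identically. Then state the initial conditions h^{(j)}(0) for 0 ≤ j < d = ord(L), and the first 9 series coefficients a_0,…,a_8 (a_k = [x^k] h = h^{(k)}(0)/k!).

f: a_k = 0, -6, 6, -8, 12, -96/5, 32, -384/7, 96, …
f∘r: x↦r, Dx↦Dx/r' in L_f ⇒ L₀.
Integrate: L := L₀·Dx.
L = (-2 + 8·x + 16·x^2)·Dx^2 + (1 + 6·x + 12·x^2 + 16·x^3)·Dx^3  (order 3).
h: a_k = 0, 0, -3, -2, 4, -12/5, -16/5, 64/7, -48/7, …
ICs: h(0) = 0, h′(0) = 0, h′′(0) = -6.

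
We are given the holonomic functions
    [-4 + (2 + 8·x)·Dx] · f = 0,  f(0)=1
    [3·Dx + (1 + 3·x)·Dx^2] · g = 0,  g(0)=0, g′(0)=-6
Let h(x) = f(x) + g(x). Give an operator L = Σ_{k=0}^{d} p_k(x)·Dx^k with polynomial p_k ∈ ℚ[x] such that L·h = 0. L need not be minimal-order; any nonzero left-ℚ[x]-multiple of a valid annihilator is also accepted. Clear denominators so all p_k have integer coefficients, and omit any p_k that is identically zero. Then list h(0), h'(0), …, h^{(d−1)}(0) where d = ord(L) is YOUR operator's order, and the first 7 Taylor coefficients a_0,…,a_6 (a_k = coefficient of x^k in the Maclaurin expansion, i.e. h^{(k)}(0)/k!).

L = 36·x·Dx + (6 + 72·x + 180·x^2)·Dx^2 + (1 + 13·x + 54·x^2 + 72·x^3)·Dx^3  (order 3).
h: a_k = 1, -4, 7, -14, 61/2, -346/5, 159, …
ICs: h(0) = 1, h′(0) = -4, h′′(0) = 14.

f: a_k = 1, 2, -2, 4, -10, 28, -84, …
g: a_k = 0, -6, 9, -18, 81/2, -486/5, 243, …
L₀ := lclm(L_f,L_g); ord L₀ ≤ 1+2.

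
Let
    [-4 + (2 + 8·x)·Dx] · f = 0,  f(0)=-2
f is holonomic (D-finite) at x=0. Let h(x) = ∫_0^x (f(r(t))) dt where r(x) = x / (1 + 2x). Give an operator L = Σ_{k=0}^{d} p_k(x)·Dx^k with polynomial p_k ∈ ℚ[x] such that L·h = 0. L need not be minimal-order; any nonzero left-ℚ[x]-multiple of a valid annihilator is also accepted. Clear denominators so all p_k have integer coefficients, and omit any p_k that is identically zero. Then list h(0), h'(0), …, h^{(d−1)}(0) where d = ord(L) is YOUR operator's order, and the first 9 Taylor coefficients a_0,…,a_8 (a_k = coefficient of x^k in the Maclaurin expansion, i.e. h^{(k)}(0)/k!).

L = -2·Dx + (1 + 8·x + 12·x^2)·Dx^2  (order 2).
h: a_k = 0, -2, -2, 4, -10, 148/5, -100, 2616/7, -1506, …
ICs: h(0) = 0, h′(0) = -2.

f: a_k = -2, -4, 4, -8, 20, -56, 168, -528, 1716, …
Substitute x→r, Dx→(1/r')Dx; clear ⇒ L₀.
∫: right-multiply L₀ by Dx.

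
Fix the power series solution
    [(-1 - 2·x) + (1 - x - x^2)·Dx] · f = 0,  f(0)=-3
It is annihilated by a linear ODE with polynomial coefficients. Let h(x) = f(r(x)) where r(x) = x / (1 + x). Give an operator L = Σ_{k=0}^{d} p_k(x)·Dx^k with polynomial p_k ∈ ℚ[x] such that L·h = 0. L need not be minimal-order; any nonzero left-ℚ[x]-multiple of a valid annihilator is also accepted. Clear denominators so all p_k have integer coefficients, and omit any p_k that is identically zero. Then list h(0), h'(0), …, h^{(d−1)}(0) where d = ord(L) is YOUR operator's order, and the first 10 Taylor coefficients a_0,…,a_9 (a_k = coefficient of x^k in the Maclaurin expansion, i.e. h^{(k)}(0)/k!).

f: a_k = -3, -3, -6, -9, -15, -24, -39, -63, -102, -165, …
Change of var in L_f (x↦r) gives L₀.
L = (1 + 3·x) + (-1 - 2·x + x^3)·Dx  (order 1).
h: a_k = -3, -3, -3, 0, -3, 3, -6, 9, -15, 24, …
ICs: h(0) = -3.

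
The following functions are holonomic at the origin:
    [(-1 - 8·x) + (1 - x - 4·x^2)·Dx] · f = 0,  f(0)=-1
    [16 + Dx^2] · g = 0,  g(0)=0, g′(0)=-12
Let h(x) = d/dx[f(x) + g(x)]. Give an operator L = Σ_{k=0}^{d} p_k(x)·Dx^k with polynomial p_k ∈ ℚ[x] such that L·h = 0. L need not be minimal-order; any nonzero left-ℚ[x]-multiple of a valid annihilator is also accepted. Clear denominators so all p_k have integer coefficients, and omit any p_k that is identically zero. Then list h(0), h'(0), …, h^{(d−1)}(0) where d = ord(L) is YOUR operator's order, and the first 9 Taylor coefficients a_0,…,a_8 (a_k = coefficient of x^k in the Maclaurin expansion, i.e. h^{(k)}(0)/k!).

f: a_k = -1, -1, -5, -9, -29, -65, -181, -441, -1165, …
g: a_k = 0, -12, 0, 32, 0, -128/5, 0, 1024/105, 0, …
L₀ := lclm(L_f,L_g); ord L₀ ≤ 1+2.
Differentiate: ansatz ord ≤ ord L₀ ⇒ L.
L = (6848 + 35072·x + 150784·x^2 + 87040·x^3 + 204800·x^4 + 147456·x^5 + 196608·x^6) + (-560 - 4048·x + 5184·x^2 + 13952·x^3 + 2560·x^4 + 18432·x^5 + 57344·x^6 + 65536·x^7)·Dx + (428 + 2192·x + 9424·x^2 + 5440·x^3 + 12800·x^4 + 9216·x^5 + 12288·x^6)·Dx^2 + (-35 - 253·x + 324·x^2 + 872·x^3 + 160·x^4 + 1152·x^5 + 3584·x^6 + 4096·x^7)·Dx^3  (order 3).
h: a_k = -13, -10, 69, -116, -453, -1086, -45281/15, -9320, -2769953/105, …
ICs: h(0) = -13, h′(0) = -10, h′′(0) = 138.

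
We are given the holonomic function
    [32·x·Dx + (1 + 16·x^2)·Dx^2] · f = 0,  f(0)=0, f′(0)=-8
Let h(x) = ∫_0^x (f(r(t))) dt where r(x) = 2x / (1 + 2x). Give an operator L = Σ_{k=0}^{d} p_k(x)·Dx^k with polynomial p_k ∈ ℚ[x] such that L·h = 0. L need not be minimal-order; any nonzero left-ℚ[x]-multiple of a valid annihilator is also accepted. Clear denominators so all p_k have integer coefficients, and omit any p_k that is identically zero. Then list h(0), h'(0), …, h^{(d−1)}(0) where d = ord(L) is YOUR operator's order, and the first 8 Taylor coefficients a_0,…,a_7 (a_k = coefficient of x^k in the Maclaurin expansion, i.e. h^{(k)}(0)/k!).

L = (4 + 136·x)·Dx^2 + (1 + 4·x + 68·x^2)·Dx^3  (order 3).
h: a_k = 0, 0, -8, 32/3, 208/3, -384, -12928/15, 312832/21, …
ICs: h(0) = 0, h′(0) = 0, h′′(0) = -16.

f: a_k = 0, -8, 0, 128/3, 0, -2048/5, 0, 32768/7, …
h₀=f(r): pull back L_f along r ⇒ L₀.
h=∫₀ˣh₀: take L = L₀·Dx.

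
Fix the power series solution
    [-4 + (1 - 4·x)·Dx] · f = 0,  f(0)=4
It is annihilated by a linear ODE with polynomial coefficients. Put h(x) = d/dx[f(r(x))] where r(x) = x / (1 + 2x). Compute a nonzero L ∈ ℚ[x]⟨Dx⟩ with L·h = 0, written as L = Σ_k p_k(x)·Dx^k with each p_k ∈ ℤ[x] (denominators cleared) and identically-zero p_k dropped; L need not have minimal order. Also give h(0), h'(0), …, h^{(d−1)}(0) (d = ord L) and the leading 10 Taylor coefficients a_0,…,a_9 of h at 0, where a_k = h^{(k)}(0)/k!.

L = 4 + (-1 + 2·x)·Dx  (order 1).
h: a_k = 16, 64, 192, 512, 1280, 3072, 7168, 16384, 36864, 81920, …
ICs: h(0) = 16.

f: a_k = 4, 16, 64, 256, 1024, 4096, 16384, 65536, 262144, 1048576, …
Substitute x→r, Dx→(1/r')Dx; clear ⇒ L₀.
Derive L from L₀ (diff closure).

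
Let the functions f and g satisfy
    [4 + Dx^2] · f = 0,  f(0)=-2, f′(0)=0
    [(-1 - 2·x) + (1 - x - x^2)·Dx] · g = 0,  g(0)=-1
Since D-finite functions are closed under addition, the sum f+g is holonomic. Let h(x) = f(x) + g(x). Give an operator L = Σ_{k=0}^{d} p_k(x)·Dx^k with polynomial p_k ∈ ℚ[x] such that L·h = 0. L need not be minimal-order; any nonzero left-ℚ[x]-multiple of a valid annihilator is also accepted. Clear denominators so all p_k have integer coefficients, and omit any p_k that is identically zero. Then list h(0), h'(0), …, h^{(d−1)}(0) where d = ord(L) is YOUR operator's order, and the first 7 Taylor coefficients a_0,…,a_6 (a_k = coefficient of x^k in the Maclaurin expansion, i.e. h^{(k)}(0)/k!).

L = (-44 - 96·x - 32·x^2 - 48·x^3 - 40·x^4 - 16·x^5) + (16 - 20·x - 8·x^2 + 16·x^3 - 12·x^4 - 24·x^5 - 8·x^6)·Dx + (-11 - 24·x - 8·x^2 - 12·x^3 - 10·x^4 - 4·x^5)·Dx^2 + (4 - 5·x - 2·x^2 + 4·x^3 - 3·x^4 - 6·x^5 - 2·x^6)·Dx^3  (order 3).
h: a_k = -3, -1, 2, -3, -19/3, -8, -577/45, …
ICs: h(0) = -3, h′(0) = -1, h′′(0) = 4.

f: a_k = -2, 0, 4, 0, -4/3, 0, 8/45, …
g: a_k = -1, -1, -2, -3, -5, -8, -13, …
Sum ⇒ L₀ = lclm(L_f,L_g) in ℚ(x)⟨Dx⟩.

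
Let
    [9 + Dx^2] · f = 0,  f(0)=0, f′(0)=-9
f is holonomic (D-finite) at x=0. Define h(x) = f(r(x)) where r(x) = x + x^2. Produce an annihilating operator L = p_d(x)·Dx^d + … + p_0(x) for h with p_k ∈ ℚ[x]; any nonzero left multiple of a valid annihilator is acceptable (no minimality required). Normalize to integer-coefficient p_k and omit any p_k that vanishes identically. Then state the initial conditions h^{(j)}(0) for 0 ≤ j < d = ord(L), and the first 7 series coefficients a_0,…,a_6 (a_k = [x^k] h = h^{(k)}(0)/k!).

L = (9 + 54·x + 108·x^2 + 72·x^3) - 2·Dx + (1 + 2·x)·Dx^2  (order 2).
h: a_k = 0, -9, -9, 27/2, 81/2, 1377/40, -135/8, …
ICs: h(0) = 0, h′(0) = -9.

f: a_k = 0, -9, 0, 27/2, 0, -243/40, 0, …
Substitute x→r, Dx→(1/r')Dx; clear ⇒ L₀.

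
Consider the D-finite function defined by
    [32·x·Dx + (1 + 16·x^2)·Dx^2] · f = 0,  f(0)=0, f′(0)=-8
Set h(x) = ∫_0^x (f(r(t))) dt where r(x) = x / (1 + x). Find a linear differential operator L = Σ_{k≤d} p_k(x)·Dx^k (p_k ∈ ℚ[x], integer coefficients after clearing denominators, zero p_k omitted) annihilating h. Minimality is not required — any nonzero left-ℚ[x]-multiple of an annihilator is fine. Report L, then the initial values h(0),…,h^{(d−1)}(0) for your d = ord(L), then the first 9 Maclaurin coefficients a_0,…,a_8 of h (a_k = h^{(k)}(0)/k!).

f: a_k = 0, -8, 0, 128/3, 0, -2048/5, 0, 32768/7, 0, …
L₀ from L_f via x↦r, Dx↦r'^{-1}Dx.
Integrate: L := L₀·Dx.
L = (2 + 34·x)·Dx^2 + (1 + 2·x + 17·x^2)·Dx^3  (order 3).
h: a_k = 0, 0, -4, 8/3, 26/3, -24, -404/15, 4888/21, -727/7, …
ICs: h(0) = 0, h′(0) = 0, h′′(0) = -8.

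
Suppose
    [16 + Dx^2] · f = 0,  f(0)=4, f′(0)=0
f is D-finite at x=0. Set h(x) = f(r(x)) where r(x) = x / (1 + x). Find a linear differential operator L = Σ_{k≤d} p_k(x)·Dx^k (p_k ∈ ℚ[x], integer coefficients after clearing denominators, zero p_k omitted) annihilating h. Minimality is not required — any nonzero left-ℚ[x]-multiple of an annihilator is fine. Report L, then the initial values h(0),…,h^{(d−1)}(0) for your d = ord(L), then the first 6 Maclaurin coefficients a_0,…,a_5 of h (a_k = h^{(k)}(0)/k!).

f: a_k = 4, 0, -32, 0, 128/3, 0, …
Substitute x→r, Dx→(1/r')Dx; clear ⇒ L₀.
L = 16 + (2 + 6·x + 6·x^2 + 2·x^3)·Dx + (1 + 4·x + 6·x^2 + 4·x^3 + x^4)·Dx^2  (order 2).
h: a_k = 4, 0, -32, 64, -160/3, -128/3, …
ICs: h(0) = 4, h′(0) = 0.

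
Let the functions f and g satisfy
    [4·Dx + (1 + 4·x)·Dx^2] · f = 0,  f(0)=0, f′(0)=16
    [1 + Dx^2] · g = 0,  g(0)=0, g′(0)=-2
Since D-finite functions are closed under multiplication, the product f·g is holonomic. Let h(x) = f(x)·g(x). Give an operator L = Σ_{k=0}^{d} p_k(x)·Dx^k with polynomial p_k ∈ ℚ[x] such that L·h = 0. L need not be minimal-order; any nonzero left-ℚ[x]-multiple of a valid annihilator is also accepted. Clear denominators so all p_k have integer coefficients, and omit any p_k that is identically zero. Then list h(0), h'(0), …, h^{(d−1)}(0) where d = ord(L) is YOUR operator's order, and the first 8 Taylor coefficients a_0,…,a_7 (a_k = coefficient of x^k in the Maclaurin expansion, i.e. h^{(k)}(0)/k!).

f: a_k = 0, 16, -32, 256/3, -256, 4096/5, -8192/3, 65536/7, …
g: a_k = 0, -2, 0, 1/3, 0, -1/60, 0, 1/2520, …
f·g: L₀ = L_f ⊗_s L_g, ord ≤ 2·2.
L = (-147 - 144·x - 224·x^2 + 256·x^3 + 256·x^4) + (-56 - 160·x + 384·x^2 + 512·x^3)·Dx + (-150 - 160·x - 192·x^2 + 512·x^3 + 512·x^4)·Dx^2 + (-56 - 160·x + 384·x^2 + 512·x^3)·Dx^3 + (-3 - 16·x + 32·x^2 + 256·x^3 + 256·x^4)·Dx^4  (order 4).
h: a_k = 0, 0, -32, 64, -496/3, 1504/3, -14492/9, 80648/15, …
ICs: h(0) = 0, h′(0) = 0, h′′(0) = -64, h′′′(0) = 384.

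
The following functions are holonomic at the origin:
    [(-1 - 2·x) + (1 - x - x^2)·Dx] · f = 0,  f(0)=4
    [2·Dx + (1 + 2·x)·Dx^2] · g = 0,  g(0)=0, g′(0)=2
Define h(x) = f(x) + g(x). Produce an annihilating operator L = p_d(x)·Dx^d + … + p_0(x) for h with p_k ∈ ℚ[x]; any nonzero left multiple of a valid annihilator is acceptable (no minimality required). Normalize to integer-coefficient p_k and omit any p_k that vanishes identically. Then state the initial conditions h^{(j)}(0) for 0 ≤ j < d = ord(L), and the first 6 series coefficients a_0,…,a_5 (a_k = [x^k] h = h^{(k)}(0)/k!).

L = (34 + 92·x + 116·x^2 + 48·x^3 + 24·x^4)·Dx + (5 + 60·x + 170·x^2 + 180·x^3 + 100·x^4 + 40·x^5)·Dx^2 + (-3 - 11·x - 5·x^2 + 20·x^3 + 30·x^4 + 24·x^5 + 8·x^6)·Dx^3  (order 3).
h: a_k = 4, 6, 6, 44/3, 16, 192/5, …
ICs: h(0) = 4, h′(0) = 6, h′′(0) = 12.

f: a_k = 4, 4, 8, 12, 20, 32, …
g: a_k = 0, 2, -2, 8/3, -4, 32/5, …
Weyl lclm of L_f,L_g ⇒ L₀ (ord ≤ 3).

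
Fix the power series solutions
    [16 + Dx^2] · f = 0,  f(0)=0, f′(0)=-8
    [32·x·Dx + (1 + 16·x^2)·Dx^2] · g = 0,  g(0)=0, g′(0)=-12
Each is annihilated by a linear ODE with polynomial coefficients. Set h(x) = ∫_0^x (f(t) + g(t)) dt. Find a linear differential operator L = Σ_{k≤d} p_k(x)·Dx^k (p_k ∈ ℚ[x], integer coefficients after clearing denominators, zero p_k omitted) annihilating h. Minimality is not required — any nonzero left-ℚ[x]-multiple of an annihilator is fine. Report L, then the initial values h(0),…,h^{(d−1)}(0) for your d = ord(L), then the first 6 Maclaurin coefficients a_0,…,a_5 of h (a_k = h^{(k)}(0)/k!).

L = (-5632·x + 114688·x^3 + 131072·x^5)·Dx^2 + (-16 + 1792·x^2 + 36864·x^4 + 65536·x^6)·Dx^3 + (-352·x + 7168·x^3 + 8192·x^5)·Dx^4 + (-1 + 112·x^2 + 2304·x^4 + 4096·x^6)·Dx^5  (order 5).
h: a_k = 0, 0, -10, 0, 64/3, 0, …
ICs: h(0) = 0, h′(0) = 0, h′′(0) = -20, h′′′(0) = 0, h′′′′(0) = 512.

f: a_k = 0, -8, 0, 64/3, 0, -256/15, …
g: a_k = 0, -12, 0, 64, 0, -3072/5, …
L₀ := lclm(L_f,L_g); ord L₀ ≤ 2+2.
∫: right-multiply L₀ by Dx.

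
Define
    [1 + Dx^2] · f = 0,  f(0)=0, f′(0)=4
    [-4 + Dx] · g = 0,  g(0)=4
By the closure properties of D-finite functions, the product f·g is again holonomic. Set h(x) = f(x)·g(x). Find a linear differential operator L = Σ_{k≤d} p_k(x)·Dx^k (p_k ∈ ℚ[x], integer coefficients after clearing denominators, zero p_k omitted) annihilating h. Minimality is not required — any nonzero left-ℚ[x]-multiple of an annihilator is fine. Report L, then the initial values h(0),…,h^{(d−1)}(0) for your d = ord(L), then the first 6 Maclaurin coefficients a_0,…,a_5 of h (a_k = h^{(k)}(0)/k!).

L = 17 - 8·Dx + Dx^2  (order 2).
h: a_k = 0, 16, 64, 376/3, 160, 2242/15, …
ICs: h(0) = 0, h′(0) = 16.

f: a_k = 0, 4, 0, -2/3, 0, 1/30, …
g: a_k = 4, 16, 32, 128/3, 128/3, 512/15, …
L₀ := L_f ⊗_s L_g (sym. prod.), ord ≤ 2.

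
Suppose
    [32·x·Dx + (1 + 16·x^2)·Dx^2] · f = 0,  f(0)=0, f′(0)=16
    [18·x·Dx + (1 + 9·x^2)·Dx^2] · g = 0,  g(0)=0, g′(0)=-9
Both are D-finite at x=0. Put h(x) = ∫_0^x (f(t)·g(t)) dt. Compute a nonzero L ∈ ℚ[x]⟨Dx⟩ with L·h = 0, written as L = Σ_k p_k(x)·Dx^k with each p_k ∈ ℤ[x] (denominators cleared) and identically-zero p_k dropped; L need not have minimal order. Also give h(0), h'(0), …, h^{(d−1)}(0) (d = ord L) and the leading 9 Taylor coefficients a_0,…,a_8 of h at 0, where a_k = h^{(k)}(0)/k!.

L = (-3456·x - 144000·x^3 - 1327104·x^5 + 4147200·x^7 + 71663616·x^9)·Dx^2 + (-100 - 11532·x^2 - 259200·x^4 - 1161216·x^6 + 14515200·x^8 + 107495424·x^10)·Dx^3 + (-200·x - 7880·x^3 - 86400·x^5 + 194112·x^7 + 8294400·x^9 + 35831808·x^11)·Dx^4 + (-1 - 50·x^2 - 769·x^4 + 110736·x^8 + 1036800·x^10 + 2985984·x^12)·Dx^5  (order 5).
h: a_k = 0, 0, 0, -48, 0, 240, 0, -60048/35, 0, …
ICs: h(0) = 0, h′(0) = 0, h′′(0) = 0, h′′′(0) = -288, h′′′′(0) = 0.

f: a_k = 0, 16, 0, -256/3, 0, 4096/5, 0, -65536/7, 0, …
g: a_k = 0, -9, 0, 27, 0, -729/5, 0, 6561/7, 0, …
L₀ := L_f ⊗_s L_g (sym. prod.), ord ≤ 4.
∫: right-multiply L₀ by Dx.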